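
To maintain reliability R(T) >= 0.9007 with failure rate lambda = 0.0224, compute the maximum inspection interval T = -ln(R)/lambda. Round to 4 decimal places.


R_target = 0.9007
lambda = 0.0224
-ln(0.9007) = 0.1046
T = 0.1046 / 0.0224
T = 4.6689

4.6689


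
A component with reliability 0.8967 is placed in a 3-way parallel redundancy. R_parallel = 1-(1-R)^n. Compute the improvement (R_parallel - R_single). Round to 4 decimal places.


R_single = 0.8967, n = 3
1 - R_single = 0.1033
(1 - R_single)^n = 0.1033^3 = 0.0011
R_parallel = 1 - 0.0011 = 0.9989
Improvement = 0.9989 - 0.8967
Improvement = 0.1022

0.1022


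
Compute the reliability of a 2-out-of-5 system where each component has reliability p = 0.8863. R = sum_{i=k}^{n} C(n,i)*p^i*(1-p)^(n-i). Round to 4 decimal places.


k = 2, n = 5, p = 0.8863
i=2: C(5,2)=10 * 0.8863^2 * 0.1137^3 = 0.0115
i=3: C(5,3)=10 * 0.8863^3 * 0.1137^2 = 0.09
i=4: C(5,4)=5 * 0.8863^4 * 0.1137^1 = 0.3508
i=5: C(5,5)=1 * 0.8863^5 * 0.1137^0 = 0.5469
R = sum of terms = 0.9992

0.9992


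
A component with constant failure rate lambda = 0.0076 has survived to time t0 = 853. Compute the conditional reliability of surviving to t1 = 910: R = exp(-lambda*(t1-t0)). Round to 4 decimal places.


lambda = 0.0076
t0 = 853, t1 = 910
t1 - t0 = 57
lambda * (t1-t0) = 0.0076 * 57 = 0.4332
R = exp(-0.4332)
R = 0.6484

0.6484


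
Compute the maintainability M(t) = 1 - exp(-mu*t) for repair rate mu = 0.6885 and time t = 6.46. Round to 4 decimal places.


mu = 0.6885, t = 6.46
mu * t = 0.6885 * 6.46 = 4.4477
exp(-4.4477) = 0.0117
M(t) = 1 - 0.0117
M(t) = 0.9883

0.9883


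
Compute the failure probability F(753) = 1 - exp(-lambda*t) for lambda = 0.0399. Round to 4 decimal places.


lambda = 0.0399, t = 753
lambda * t = 30.0447
exp(-30.0447) = 0.0
F(t) = 1 - 0.0
F(t) = 1.0

1.0


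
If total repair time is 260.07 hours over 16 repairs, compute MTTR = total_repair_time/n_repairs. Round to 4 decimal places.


total_repair_time = 260.07
n_repairs = 16
MTTR = 260.07 / 16
MTTR = 16.2544

16.2544


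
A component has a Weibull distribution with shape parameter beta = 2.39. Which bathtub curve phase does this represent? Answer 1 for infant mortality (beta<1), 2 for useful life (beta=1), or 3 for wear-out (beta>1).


beta = 2.39
Compare beta to 1:
beta < 1 => infant mortality (phase 1)
beta = 1 => useful life (phase 2)
beta > 1 => wear-out (phase 3)
Since beta = 2.39, this is wear-out (increasing failure rate)
Phase = 3

3


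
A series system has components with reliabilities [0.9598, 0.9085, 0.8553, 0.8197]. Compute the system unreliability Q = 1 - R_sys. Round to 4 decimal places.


Components: [0.9598, 0.9085, 0.8553, 0.8197]
After component 1: product = 0.9598
After component 2: product = 0.872
After component 3: product = 0.7458
After component 4: product = 0.6113
R_sys = 0.6113
Q = 1 - 0.6113 = 0.3887

0.3887


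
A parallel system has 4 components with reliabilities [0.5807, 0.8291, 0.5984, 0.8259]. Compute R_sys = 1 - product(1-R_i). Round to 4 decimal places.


Components: [0.5807, 0.8291, 0.5984, 0.8259]
(1 - 0.5807) = 0.4193, running product = 0.4193
(1 - 0.8291) = 0.1709, running product = 0.0717
(1 - 0.5984) = 0.4016, running product = 0.0288
(1 - 0.8259) = 0.1741, running product = 0.005
Product of (1-R_i) = 0.005
R_sys = 1 - 0.005 = 0.995

0.995


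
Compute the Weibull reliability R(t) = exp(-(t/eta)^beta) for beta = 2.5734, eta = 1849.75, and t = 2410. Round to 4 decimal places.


beta = 2.5734, eta = 1849.75, t = 2410
t/eta = 2410 / 1849.75 = 1.3029
(t/eta)^beta = 1.3029^2.5734 = 1.9756
R(t) = exp(-1.9756)
R(t) = 0.1387

0.1387


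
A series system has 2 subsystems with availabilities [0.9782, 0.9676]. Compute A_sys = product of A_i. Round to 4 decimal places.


Subsystems: [0.9782, 0.9676]
After subsystem 1 (A=0.9782): product = 0.9782
After subsystem 2 (A=0.9676): product = 0.9465
A_sys = 0.9465

0.9465


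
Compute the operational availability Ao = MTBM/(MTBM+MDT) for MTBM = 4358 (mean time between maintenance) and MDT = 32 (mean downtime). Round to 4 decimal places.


MTBM = 4358
MDT = 32
MTBM + MDT = 4390
Ao = 4358 / 4390
Ao = 0.9927

0.9927


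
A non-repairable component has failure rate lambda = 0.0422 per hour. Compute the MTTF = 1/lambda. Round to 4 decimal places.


lambda = 0.0422
MTTF = 1 / 0.0422
MTTF = 23.6967

23.6967


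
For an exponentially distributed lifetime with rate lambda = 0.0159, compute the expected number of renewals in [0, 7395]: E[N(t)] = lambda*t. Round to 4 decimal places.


lambda = 0.0159
t = 7395
E[N(t)] = lambda * t
E[N(t)] = 0.0159 * 7395
E[N(t)] = 117.5805

117.5805


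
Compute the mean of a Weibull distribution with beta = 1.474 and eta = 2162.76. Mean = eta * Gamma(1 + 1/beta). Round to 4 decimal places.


beta = 1.474, eta = 2162.76
1/beta = 0.6784
1 + 1/beta = 1.6784
Gamma(1.6784) = 0.9047
Mean = 2162.76 * 0.9047
Mean = 1956.7088

1956.7088


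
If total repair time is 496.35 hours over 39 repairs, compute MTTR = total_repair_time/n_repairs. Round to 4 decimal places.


total_repair_time = 496.35
n_repairs = 39
MTTR = 496.35 / 39
MTTR = 12.7269

12.7269


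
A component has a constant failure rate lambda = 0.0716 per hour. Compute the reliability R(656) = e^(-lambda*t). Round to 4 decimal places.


lambda = 0.0716
t = 656
lambda * t = 46.9696
R(t) = e^(-46.9696)
R(t) = 0.0

0.0


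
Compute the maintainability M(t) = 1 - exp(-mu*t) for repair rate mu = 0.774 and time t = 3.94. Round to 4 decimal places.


mu = 0.774, t = 3.94
mu * t = 0.774 * 3.94 = 3.0496
exp(-3.0496) = 0.0474
M(t) = 1 - 0.0474
M(t) = 0.9526

0.9526


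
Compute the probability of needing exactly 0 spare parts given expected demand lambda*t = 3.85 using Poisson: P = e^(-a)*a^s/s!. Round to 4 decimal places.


a = 3.85, s = 0
e^(-a) = e^(-3.85) = 0.0213
a^s = 3.85^0 = 1.0
s! = 1
P = 0.0213 * 1.0 / 1
P = 0.0213

0.0213


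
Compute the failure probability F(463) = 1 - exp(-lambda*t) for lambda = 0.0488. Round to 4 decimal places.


lambda = 0.0488, t = 463
lambda * t = 22.5944
exp(-22.5944) = 0.0
F(t) = 1 - 0.0
F(t) = 1.0

1.0


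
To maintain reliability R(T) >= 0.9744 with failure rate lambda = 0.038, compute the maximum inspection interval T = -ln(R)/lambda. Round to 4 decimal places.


R_target = 0.9744
lambda = 0.038
-ln(0.9744) = 0.0259
T = 0.0259 / 0.038
T = 0.6825

0.6825


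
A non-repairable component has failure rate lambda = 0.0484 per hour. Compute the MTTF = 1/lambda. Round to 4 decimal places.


lambda = 0.0484
MTTF = 1 / 0.0484
MTTF = 20.6612

20.6612


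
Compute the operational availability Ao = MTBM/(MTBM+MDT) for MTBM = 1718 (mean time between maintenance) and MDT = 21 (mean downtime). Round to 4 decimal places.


MTBM = 1718
MDT = 21
MTBM + MDT = 1739
Ao = 1718 / 1739
Ao = 0.9879

0.9879


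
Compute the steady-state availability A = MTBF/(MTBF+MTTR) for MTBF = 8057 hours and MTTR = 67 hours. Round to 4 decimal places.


MTBF = 8057
MTTR = 67
MTBF + MTTR = 8124
A = 8057 / 8124
A = 0.9918

0.9918


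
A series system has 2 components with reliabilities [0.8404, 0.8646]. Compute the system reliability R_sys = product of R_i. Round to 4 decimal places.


Components: [0.8404, 0.8646]
After component 1 (R=0.8404): product = 0.8404
After component 2 (R=0.8646): product = 0.7266
R_sys = 0.7266

0.7266


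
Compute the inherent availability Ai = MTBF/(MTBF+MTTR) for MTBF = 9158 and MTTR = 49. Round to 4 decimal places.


MTBF = 9158
MTTR = 49
MTBF + MTTR = 9207
Ai = 9158 / 9207
Ai = 0.9947

0.9947


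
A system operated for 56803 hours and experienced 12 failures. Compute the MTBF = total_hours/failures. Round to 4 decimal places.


total_hours = 56803
failures = 12
MTBF = 56803 / 12
MTBF = 4733.5833

4733.5833


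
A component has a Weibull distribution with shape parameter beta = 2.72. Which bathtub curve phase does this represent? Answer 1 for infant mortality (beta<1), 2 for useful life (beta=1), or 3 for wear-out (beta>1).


beta = 2.72
Compare beta to 1:
beta < 1 => infant mortality (phase 1)
beta = 1 => useful life (phase 2)
beta > 1 => wear-out (phase 3)
Since beta = 2.72, this is wear-out (increasing failure rate)
Phase = 3

3


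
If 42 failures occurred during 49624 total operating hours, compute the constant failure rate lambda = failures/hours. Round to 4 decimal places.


failures = 42
total_hours = 49624
lambda = 42 / 49624
lambda = 0.0008

0.0008


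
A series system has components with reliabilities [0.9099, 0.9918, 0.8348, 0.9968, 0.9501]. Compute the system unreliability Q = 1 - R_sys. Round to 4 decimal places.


Components: [0.9099, 0.9918, 0.8348, 0.9968, 0.9501]
After component 1: product = 0.9099
After component 2: product = 0.9024
After component 3: product = 0.7534
After component 4: product = 0.7509
After component 5: product = 0.7135
R_sys = 0.7135
Q = 1 - 0.7135 = 0.2865

0.2865


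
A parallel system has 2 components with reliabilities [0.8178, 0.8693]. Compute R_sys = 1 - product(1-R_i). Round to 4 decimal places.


Components: [0.8178, 0.8693]
(1 - 0.8178) = 0.1822, running product = 0.1822
(1 - 0.8693) = 0.1307, running product = 0.0238
Product of (1-R_i) = 0.0238
R_sys = 1 - 0.0238 = 0.9762

0.9762


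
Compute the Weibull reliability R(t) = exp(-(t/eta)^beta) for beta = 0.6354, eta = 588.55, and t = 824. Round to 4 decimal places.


beta = 0.6354, eta = 588.55, t = 824
t/eta = 824 / 588.55 = 1.4001
(t/eta)^beta = 1.4001^0.6354 = 1.2384
R(t) = exp(-1.2384)
R(t) = 0.2898

0.2898


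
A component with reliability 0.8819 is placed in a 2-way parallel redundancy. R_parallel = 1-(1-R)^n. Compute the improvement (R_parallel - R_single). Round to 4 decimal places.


R_single = 0.8819, n = 2
1 - R_single = 0.1181
(1 - R_single)^n = 0.1181^2 = 0.0139
R_parallel = 1 - 0.0139 = 0.9861
Improvement = 0.9861 - 0.8819
Improvement = 0.1042

0.1042


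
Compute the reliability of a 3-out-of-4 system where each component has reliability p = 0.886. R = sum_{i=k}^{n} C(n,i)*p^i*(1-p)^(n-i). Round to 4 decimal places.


k = 3, n = 4, p = 0.886
i=3: C(4,3)=4 * 0.886^3 * 0.114^1 = 0.3172
i=4: C(4,4)=1 * 0.886^4 * 0.114^0 = 0.6162
R = sum of terms = 0.9334

0.9334


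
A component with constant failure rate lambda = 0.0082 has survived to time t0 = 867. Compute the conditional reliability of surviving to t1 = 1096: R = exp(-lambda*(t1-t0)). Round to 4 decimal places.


lambda = 0.0082
t0 = 867, t1 = 1096
t1 - t0 = 229
lambda * (t1-t0) = 0.0082 * 229 = 1.8778
R = exp(-1.8778)
R = 0.1529

0.1529


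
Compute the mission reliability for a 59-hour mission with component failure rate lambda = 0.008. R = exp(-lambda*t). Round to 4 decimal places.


lambda = 0.008
mission_time = 59
lambda * t = 0.008 * 59 = 0.472
R = exp(-0.472)
R = 0.6238

0.6238


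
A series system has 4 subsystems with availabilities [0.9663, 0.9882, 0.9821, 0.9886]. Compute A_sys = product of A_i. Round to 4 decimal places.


Subsystems: [0.9663, 0.9882, 0.9821, 0.9886]
After subsystem 1 (A=0.9663): product = 0.9663
After subsystem 2 (A=0.9882): product = 0.9549
After subsystem 3 (A=0.9821): product = 0.9378
After subsystem 4 (A=0.9886): product = 0.9271
A_sys = 0.9271

0.9271


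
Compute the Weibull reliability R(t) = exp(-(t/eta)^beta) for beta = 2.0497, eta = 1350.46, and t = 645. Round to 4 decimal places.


beta = 2.0497, eta = 1350.46, t = 645
t/eta = 645 / 1350.46 = 0.4776
(t/eta)^beta = 0.4776^2.0497 = 0.2199
R(t) = exp(-0.2199)
R(t) = 0.8026

0.8026


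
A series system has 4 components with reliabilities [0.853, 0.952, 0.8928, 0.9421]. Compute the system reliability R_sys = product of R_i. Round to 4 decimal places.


Components: [0.853, 0.952, 0.8928, 0.9421]
After component 1 (R=0.853): product = 0.853
After component 2 (R=0.952): product = 0.8121
After component 3 (R=0.8928): product = 0.725
After component 4 (R=0.9421): product = 0.683
R_sys = 0.683

0.683


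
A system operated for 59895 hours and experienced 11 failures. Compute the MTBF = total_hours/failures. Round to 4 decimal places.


total_hours = 59895
failures = 11
MTBF = 59895 / 11
MTBF = 5445.0

5445.0


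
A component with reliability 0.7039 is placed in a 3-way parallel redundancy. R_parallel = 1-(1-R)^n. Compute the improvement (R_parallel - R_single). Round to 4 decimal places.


R_single = 0.7039, n = 3
1 - R_single = 0.2961
(1 - R_single)^n = 0.2961^3 = 0.026
R_parallel = 1 - 0.026 = 0.974
Improvement = 0.974 - 0.7039
Improvement = 0.2701

0.2701


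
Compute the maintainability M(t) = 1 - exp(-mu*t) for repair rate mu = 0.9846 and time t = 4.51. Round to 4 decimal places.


mu = 0.9846, t = 4.51
mu * t = 0.9846 * 4.51 = 4.4405
exp(-4.4405) = 0.0118
M(t) = 1 - 0.0118
M(t) = 0.9882

0.9882


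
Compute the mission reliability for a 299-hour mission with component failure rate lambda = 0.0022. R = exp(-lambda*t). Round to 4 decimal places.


lambda = 0.0022
mission_time = 299
lambda * t = 0.0022 * 299 = 0.6578
R = exp(-0.6578)
R = 0.518

0.518


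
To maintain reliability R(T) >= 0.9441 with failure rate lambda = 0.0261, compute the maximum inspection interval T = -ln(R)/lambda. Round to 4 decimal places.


R_target = 0.9441
lambda = 0.0261
-ln(0.9441) = 0.0575
T = 0.0575 / 0.0261
T = 2.204

2.204


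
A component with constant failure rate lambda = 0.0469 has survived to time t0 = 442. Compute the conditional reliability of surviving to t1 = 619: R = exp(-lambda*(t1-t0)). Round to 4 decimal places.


lambda = 0.0469
t0 = 442, t1 = 619
t1 - t0 = 177
lambda * (t1-t0) = 0.0469 * 177 = 8.3013
R = exp(-8.3013)
R = 0.0002

0.0002


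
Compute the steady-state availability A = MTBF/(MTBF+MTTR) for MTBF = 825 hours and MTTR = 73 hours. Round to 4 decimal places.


MTBF = 825
MTTR = 73
MTBF + MTTR = 898
A = 825 / 898
A = 0.9187

0.9187


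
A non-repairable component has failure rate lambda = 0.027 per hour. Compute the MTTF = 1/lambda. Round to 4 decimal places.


lambda = 0.027
MTTF = 1 / 0.027
MTTF = 37.037

37.037


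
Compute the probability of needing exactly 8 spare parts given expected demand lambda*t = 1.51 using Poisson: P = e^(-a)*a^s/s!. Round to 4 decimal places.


a = 1.51, s = 8
e^(-a) = e^(-1.51) = 0.2209
a^s = 1.51^8 = 27.0281
s! = 40320
P = 0.2209 * 27.0281 / 40320
P = 0.0001

0.0001


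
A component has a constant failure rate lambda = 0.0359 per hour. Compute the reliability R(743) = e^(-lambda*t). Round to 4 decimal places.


lambda = 0.0359
t = 743
lambda * t = 26.6737
R(t) = e^(-26.6737)
R(t) = 0.0

0.0


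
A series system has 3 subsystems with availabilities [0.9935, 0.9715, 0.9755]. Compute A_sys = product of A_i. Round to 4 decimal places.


Subsystems: [0.9935, 0.9715, 0.9755]
After subsystem 1 (A=0.9935): product = 0.9935
After subsystem 2 (A=0.9715): product = 0.9652
After subsystem 3 (A=0.9755): product = 0.9415
A_sys = 0.9415

0.9415


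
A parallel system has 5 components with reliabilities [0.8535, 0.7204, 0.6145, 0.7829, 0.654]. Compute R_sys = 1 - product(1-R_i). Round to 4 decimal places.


Components: [0.8535, 0.7204, 0.6145, 0.7829, 0.654]
(1 - 0.8535) = 0.1465, running product = 0.1465
(1 - 0.7204) = 0.2796, running product = 0.041
(1 - 0.6145) = 0.3855, running product = 0.0158
(1 - 0.7829) = 0.2171, running product = 0.0034
(1 - 0.654) = 0.346, running product = 0.0012
Product of (1-R_i) = 0.0012
R_sys = 1 - 0.0012 = 0.9988

0.9988


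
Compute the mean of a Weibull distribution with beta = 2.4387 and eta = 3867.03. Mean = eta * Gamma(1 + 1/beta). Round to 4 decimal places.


beta = 2.4387, eta = 3867.03
1/beta = 0.4101
1 + 1/beta = 1.4101
Gamma(1.4101) = 0.8868
Mean = 3867.03 * 0.8868
Mean = 3429.136

3429.136


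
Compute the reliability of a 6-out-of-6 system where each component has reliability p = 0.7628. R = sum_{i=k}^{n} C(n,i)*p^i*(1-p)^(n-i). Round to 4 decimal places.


k = 6, n = 6, p = 0.7628
i=6: C(6,6)=1 * 0.7628^6 * 0.2372^0 = 0.197
R = sum of terms = 0.197

0.197


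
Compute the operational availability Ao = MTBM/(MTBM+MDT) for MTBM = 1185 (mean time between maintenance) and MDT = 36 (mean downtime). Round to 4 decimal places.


MTBM = 1185
MDT = 36
MTBM + MDT = 1221
Ao = 1185 / 1221
Ao = 0.9705

0.9705


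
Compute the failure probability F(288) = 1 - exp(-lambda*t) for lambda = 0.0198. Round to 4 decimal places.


lambda = 0.0198, t = 288
lambda * t = 5.7024
exp(-5.7024) = 0.0033
F(t) = 1 - 0.0033
F(t) = 0.9967

0.9967


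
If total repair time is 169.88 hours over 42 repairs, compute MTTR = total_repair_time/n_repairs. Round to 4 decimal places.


total_repair_time = 169.88
n_repairs = 42
MTTR = 169.88 / 42
MTTR = 4.0448

4.0448


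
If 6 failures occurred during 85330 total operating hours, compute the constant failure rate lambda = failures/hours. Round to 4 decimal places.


failures = 6
total_hours = 85330
lambda = 6 / 85330
lambda = 0.0001

0.0001


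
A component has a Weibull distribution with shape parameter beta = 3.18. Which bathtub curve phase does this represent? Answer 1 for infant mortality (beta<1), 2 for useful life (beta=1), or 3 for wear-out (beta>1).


beta = 3.18
Compare beta to 1:
beta < 1 => infant mortality (phase 1)
beta = 1 => useful life (phase 2)
beta > 1 => wear-out (phase 3)
Since beta = 3.18, this is wear-out (increasing failure rate)
Phase = 3

3


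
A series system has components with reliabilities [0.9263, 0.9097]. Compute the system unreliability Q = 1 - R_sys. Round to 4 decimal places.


Components: [0.9263, 0.9097]
After component 1: product = 0.9263
After component 2: product = 0.8427
R_sys = 0.8427
Q = 1 - 0.8427 = 0.1573

0.1573


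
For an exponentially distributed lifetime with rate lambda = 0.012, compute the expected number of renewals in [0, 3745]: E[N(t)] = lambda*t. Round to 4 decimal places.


lambda = 0.012
t = 3745
E[N(t)] = lambda * t
E[N(t)] = 0.012 * 3745
E[N(t)] = 44.94

44.94


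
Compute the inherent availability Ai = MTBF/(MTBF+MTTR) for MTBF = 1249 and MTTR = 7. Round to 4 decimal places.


MTBF = 1249
MTTR = 7
MTBF + MTTR = 1256
Ai = 1249 / 1256
Ai = 0.9944

0.9944


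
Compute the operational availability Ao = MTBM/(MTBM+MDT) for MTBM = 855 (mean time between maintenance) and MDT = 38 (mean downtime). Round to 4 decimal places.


MTBM = 855
MDT = 38
MTBM + MDT = 893
Ao = 855 / 893
Ao = 0.9574

0.9574


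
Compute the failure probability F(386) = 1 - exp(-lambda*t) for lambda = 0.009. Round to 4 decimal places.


lambda = 0.009, t = 386
lambda * t = 3.474
exp(-3.474) = 0.031
F(t) = 1 - 0.031
F(t) = 0.969

0.969


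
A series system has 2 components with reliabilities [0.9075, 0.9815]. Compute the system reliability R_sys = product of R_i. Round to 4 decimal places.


Components: [0.9075, 0.9815]
After component 1 (R=0.9075): product = 0.9075
After component 2 (R=0.9815): product = 0.8907
R_sys = 0.8907

0.8907


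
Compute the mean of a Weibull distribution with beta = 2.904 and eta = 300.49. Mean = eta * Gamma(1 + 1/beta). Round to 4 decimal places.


beta = 2.904, eta = 300.49
1/beta = 0.3444
1 + 1/beta = 1.3444
Gamma(1.3444) = 0.8917
Mean = 300.49 * 0.8917
Mean = 267.9591

267.9591


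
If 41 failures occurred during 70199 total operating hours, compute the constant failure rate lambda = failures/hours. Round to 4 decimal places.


failures = 41
total_hours = 70199
lambda = 41 / 70199
lambda = 0.0006

0.0006


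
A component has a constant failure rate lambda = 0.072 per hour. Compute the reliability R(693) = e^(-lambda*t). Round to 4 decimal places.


lambda = 0.072
t = 693
lambda * t = 49.896
R(t) = e^(-49.896)
R(t) = 0.0

0.0


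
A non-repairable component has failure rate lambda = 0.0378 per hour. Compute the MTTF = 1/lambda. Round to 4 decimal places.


lambda = 0.0378
MTTF = 1 / 0.0378
MTTF = 26.455

26.455


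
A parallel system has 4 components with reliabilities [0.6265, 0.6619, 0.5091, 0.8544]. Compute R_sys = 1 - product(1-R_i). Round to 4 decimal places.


Components: [0.6265, 0.6619, 0.5091, 0.8544]
(1 - 0.6265) = 0.3735, running product = 0.3735
(1 - 0.6619) = 0.3381, running product = 0.1263
(1 - 0.5091) = 0.4909, running product = 0.062
(1 - 0.8544) = 0.1456, running product = 0.009
Product of (1-R_i) = 0.009
R_sys = 1 - 0.009 = 0.991

0.991


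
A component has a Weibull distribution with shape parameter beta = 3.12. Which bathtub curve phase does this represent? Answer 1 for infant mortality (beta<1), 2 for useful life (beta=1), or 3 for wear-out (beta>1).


beta = 3.12
Compare beta to 1:
beta < 1 => infant mortality (phase 1)
beta = 1 => useful life (phase 2)
beta > 1 => wear-out (phase 3)
Since beta = 3.12, this is wear-out (increasing failure rate)
Phase = 3

3


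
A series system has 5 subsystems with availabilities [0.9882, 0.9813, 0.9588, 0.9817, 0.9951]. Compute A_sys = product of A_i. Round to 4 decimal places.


Subsystems: [0.9882, 0.9813, 0.9588, 0.9817, 0.9951]
After subsystem 1 (A=0.9882): product = 0.9882
After subsystem 2 (A=0.9813): product = 0.9697
After subsystem 3 (A=0.9588): product = 0.9298
After subsystem 4 (A=0.9817): product = 0.9128
After subsystem 5 (A=0.9951): product = 0.9083
A_sys = 0.9083

0.9083


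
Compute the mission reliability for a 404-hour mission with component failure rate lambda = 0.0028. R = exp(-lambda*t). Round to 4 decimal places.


lambda = 0.0028
mission_time = 404
lambda * t = 0.0028 * 404 = 1.1312
R = exp(-1.1312)
R = 0.3226

0.3226


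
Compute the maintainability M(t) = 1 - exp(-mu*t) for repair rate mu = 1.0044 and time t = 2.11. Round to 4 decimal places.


mu = 1.0044, t = 2.11
mu * t = 1.0044 * 2.11 = 2.1193
exp(-2.1193) = 0.1201
M(t) = 1 - 0.1201
M(t) = 0.8799

0.8799


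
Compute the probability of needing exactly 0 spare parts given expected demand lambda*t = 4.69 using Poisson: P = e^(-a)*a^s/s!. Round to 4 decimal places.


a = 4.69, s = 0
e^(-a) = e^(-4.69) = 0.0092
a^s = 4.69^0 = 1.0
s! = 1
P = 0.0092 * 1.0 / 1
P = 0.0092

0.0092


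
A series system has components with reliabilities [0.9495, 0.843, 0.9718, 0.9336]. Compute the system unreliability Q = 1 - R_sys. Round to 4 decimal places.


Components: [0.9495, 0.843, 0.9718, 0.9336]
After component 1: product = 0.9495
After component 2: product = 0.8004
After component 3: product = 0.7779
After component 4: product = 0.7262
R_sys = 0.7262
Q = 1 - 0.7262 = 0.2738

0.2738


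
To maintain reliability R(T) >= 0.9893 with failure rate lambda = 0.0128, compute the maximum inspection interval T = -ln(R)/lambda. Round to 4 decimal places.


R_target = 0.9893
lambda = 0.0128
-ln(0.9893) = 0.0108
T = 0.0108 / 0.0128
T = 0.8404

0.8404


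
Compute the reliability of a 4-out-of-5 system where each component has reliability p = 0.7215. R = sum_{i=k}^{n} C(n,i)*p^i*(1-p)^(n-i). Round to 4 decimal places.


k = 4, n = 5, p = 0.7215
i=4: C(5,4)=5 * 0.7215^4 * 0.2785^1 = 0.3773
i=5: C(5,5)=1 * 0.7215^5 * 0.2785^0 = 0.1955
R = sum of terms = 0.5729

0.5729


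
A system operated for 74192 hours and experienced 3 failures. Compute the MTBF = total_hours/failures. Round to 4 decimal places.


total_hours = 74192
failures = 3
MTBF = 74192 / 3
MTBF = 24730.6667

24730.6667


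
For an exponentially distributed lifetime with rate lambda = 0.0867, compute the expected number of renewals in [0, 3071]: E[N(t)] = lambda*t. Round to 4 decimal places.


lambda = 0.0867
t = 3071
E[N(t)] = lambda * t
E[N(t)] = 0.0867 * 3071
E[N(t)] = 266.2557

266.2557


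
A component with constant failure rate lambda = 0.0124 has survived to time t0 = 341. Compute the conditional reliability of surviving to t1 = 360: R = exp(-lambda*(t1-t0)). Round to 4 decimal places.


lambda = 0.0124
t0 = 341, t1 = 360
t1 - t0 = 19
lambda * (t1-t0) = 0.0124 * 19 = 0.2356
R = exp(-0.2356)
R = 0.7901

0.7901


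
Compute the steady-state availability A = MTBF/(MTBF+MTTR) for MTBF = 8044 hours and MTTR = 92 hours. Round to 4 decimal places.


MTBF = 8044
MTTR = 92
MTBF + MTTR = 8136
A = 8044 / 8136
A = 0.9887

0.9887


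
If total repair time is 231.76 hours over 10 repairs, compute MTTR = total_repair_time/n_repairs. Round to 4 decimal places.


total_repair_time = 231.76
n_repairs = 10
MTTR = 231.76 / 10
MTTR = 23.176

23.176


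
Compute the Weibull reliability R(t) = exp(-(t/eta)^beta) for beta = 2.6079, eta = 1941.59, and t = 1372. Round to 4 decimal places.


beta = 2.6079, eta = 1941.59, t = 1372
t/eta = 1372 / 1941.59 = 0.7066
(t/eta)^beta = 0.7066^2.6079 = 0.4043
R(t) = exp(-0.4043)
R(t) = 0.6674

0.6674


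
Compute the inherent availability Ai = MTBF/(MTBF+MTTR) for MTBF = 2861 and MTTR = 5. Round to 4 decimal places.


MTBF = 2861
MTTR = 5
MTBF + MTTR = 2866
Ai = 2861 / 2866
Ai = 0.9983

0.9983


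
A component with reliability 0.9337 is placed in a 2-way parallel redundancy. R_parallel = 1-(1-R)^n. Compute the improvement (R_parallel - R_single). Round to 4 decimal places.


R_single = 0.9337, n = 2
1 - R_single = 0.0663
(1 - R_single)^n = 0.0663^2 = 0.0044
R_parallel = 1 - 0.0044 = 0.9956
Improvement = 0.9956 - 0.9337
Improvement = 0.0619

0.0619


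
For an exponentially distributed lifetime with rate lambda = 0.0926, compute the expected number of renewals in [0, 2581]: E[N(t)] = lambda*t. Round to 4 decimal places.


lambda = 0.0926
t = 2581
E[N(t)] = lambda * t
E[N(t)] = 0.0926 * 2581
E[N(t)] = 239.0006

239.0006


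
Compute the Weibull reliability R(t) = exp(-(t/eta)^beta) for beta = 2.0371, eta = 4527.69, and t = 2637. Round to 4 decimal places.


beta = 2.0371, eta = 4527.69, t = 2637
t/eta = 2637 / 4527.69 = 0.5824
(t/eta)^beta = 0.5824^2.0371 = 0.3325
R(t) = exp(-0.3325)
R(t) = 0.7171

0.7171


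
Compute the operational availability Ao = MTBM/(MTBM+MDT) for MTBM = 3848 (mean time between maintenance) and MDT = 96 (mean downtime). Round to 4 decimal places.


MTBM = 3848
MDT = 96
MTBM + MDT = 3944
Ao = 3848 / 3944
Ao = 0.9757

0.9757


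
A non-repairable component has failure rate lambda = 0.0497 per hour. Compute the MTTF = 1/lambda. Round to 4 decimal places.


lambda = 0.0497
MTTF = 1 / 0.0497
MTTF = 20.1207

20.1207


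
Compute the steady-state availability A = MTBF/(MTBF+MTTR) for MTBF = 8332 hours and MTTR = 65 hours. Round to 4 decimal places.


MTBF = 8332
MTTR = 65
MTBF + MTTR = 8397
A = 8332 / 8397
A = 0.9923

0.9923


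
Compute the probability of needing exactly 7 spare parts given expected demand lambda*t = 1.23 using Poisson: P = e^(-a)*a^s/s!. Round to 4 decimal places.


a = 1.23, s = 7
e^(-a) = e^(-1.23) = 0.2923
a^s = 1.23^7 = 4.2593
s! = 5040
P = 0.2923 * 4.2593 / 5040
P = 0.0002

0.0002


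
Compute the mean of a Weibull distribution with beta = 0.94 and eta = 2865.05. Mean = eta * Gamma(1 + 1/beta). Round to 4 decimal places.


beta = 0.94, eta = 2865.05
1/beta = 1.0638
1 + 1/beta = 2.0638
Gamma(2.0638) = 1.0287
Mean = 2865.05 * 1.0287
Mean = 2947.2386

2947.2386


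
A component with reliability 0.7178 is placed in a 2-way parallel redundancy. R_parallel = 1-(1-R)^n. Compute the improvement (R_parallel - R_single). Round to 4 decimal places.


R_single = 0.7178, n = 2
1 - R_single = 0.2822
(1 - R_single)^n = 0.2822^2 = 0.0796
R_parallel = 1 - 0.0796 = 0.9204
Improvement = 0.9204 - 0.7178
Improvement = 0.2026

0.2026


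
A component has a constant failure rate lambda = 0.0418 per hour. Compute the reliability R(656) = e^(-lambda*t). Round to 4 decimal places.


lambda = 0.0418
t = 656
lambda * t = 27.4208
R(t) = e^(-27.4208)
R(t) = 0.0

0.0


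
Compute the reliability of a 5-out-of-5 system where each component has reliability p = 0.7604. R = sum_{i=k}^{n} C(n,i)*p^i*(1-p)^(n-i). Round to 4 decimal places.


k = 5, n = 5, p = 0.7604
i=5: C(5,5)=1 * 0.7604^5 * 0.2396^0 = 0.2542
R = sum of terms = 0.2542

0.2542


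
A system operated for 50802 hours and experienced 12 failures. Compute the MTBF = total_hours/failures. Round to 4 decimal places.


total_hours = 50802
failures = 12
MTBF = 50802 / 12
MTBF = 4233.5

4233.5


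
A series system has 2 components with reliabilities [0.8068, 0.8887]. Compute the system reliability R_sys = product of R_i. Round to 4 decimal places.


Components: [0.8068, 0.8887]
After component 1 (R=0.8068): product = 0.8068
After component 2 (R=0.8887): product = 0.717
R_sys = 0.717

0.717


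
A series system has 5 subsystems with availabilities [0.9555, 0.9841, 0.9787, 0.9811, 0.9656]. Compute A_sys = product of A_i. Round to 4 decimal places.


Subsystems: [0.9555, 0.9841, 0.9787, 0.9811, 0.9656]
After subsystem 1 (A=0.9555): product = 0.9555
After subsystem 2 (A=0.9841): product = 0.9403
After subsystem 3 (A=0.9787): product = 0.9203
After subsystem 4 (A=0.9811): product = 0.9029
After subsystem 5 (A=0.9656): product = 0.8718
A_sys = 0.8718

0.8718


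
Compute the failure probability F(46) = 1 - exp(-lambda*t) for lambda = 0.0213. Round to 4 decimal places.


lambda = 0.0213, t = 46
lambda * t = 0.9798
exp(-0.9798) = 0.3754
F(t) = 1 - 0.3754
F(t) = 0.6246

0.6246


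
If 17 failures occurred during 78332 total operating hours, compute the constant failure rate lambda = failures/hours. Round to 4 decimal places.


failures = 17
total_hours = 78332
lambda = 17 / 78332
lambda = 0.0002

0.0002


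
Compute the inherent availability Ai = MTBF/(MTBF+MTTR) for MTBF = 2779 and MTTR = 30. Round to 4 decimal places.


MTBF = 2779
MTTR = 30
MTBF + MTTR = 2809
Ai = 2779 / 2809
Ai = 0.9893

0.9893


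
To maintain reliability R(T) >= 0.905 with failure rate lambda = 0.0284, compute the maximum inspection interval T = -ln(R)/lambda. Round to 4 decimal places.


R_target = 0.905
lambda = 0.0284
-ln(0.905) = 0.0998
T = 0.0998 / 0.0284
T = 3.5148

3.5148


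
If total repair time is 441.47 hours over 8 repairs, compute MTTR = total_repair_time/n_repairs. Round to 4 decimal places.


total_repair_time = 441.47
n_repairs = 8
MTTR = 441.47 / 8
MTTR = 55.1838

55.1838


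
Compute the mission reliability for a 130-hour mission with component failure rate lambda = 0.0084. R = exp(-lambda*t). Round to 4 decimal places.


lambda = 0.0084
mission_time = 130
lambda * t = 0.0084 * 130 = 1.092
R = exp(-1.092)
R = 0.3355

0.3355


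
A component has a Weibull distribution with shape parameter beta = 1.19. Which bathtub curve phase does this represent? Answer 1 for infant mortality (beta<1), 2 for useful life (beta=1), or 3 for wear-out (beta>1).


beta = 1.19
Compare beta to 1:
beta < 1 => infant mortality (phase 1)
beta = 1 => useful life (phase 2)
beta > 1 => wear-out (phase 3)
Since beta = 1.19, this is wear-out (increasing failure rate)
Phase = 3

3


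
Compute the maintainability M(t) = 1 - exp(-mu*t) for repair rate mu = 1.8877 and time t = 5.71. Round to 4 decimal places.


mu = 1.8877, t = 5.71
mu * t = 1.8877 * 5.71 = 10.7788
exp(-10.7788) = 0.0
M(t) = 1 - 0.0
M(t) = 1.0

1.0


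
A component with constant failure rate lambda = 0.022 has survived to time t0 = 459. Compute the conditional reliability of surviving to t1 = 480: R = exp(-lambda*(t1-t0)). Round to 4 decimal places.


lambda = 0.022
t0 = 459, t1 = 480
t1 - t0 = 21
lambda * (t1-t0) = 0.022 * 21 = 0.462
R = exp(-0.462)
R = 0.63

0.63


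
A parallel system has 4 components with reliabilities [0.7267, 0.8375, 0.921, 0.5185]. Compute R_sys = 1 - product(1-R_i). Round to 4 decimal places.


Components: [0.7267, 0.8375, 0.921, 0.5185]
(1 - 0.7267) = 0.2733, running product = 0.2733
(1 - 0.8375) = 0.1625, running product = 0.0444
(1 - 0.921) = 0.079, running product = 0.0035
(1 - 0.5185) = 0.4815, running product = 0.0017
Product of (1-R_i) = 0.0017
R_sys = 1 - 0.0017 = 0.9983

0.9983


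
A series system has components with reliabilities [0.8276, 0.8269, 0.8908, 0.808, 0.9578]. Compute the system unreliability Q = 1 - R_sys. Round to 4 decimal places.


Components: [0.8276, 0.8269, 0.8908, 0.808, 0.9578]
After component 1: product = 0.8276
After component 2: product = 0.6843
After component 3: product = 0.6096
After component 4: product = 0.4926
After component 5: product = 0.4718
R_sys = 0.4718
Q = 1 - 0.4718 = 0.5282

0.5282


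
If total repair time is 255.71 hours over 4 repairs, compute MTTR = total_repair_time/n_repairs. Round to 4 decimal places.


total_repair_time = 255.71
n_repairs = 4
MTTR = 255.71 / 4
MTTR = 63.9275

63.9275


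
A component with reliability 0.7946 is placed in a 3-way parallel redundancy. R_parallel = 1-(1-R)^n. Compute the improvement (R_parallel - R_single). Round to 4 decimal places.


R_single = 0.7946, n = 3
1 - R_single = 0.2054
(1 - R_single)^n = 0.2054^3 = 0.0087
R_parallel = 1 - 0.0087 = 0.9913
Improvement = 0.9913 - 0.7946
Improvement = 0.1967

0.1967


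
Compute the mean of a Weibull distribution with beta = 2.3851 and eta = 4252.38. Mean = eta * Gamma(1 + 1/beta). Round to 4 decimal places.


beta = 2.3851, eta = 4252.38
1/beta = 0.4193
1 + 1/beta = 1.4193
Gamma(1.4193) = 0.8864
Mean = 4252.38 * 0.8864
Mean = 3769.2357

3769.2357


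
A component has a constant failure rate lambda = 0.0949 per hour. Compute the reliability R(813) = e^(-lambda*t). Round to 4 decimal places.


lambda = 0.0949
t = 813
lambda * t = 77.1537
R(t) = e^(-77.1537)
R(t) = 0.0

0.0


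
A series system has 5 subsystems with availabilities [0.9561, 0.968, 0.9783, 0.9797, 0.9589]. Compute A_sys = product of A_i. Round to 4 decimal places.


Subsystems: [0.9561, 0.968, 0.9783, 0.9797, 0.9589]
After subsystem 1 (A=0.9561): product = 0.9561
After subsystem 2 (A=0.968): product = 0.9255
After subsystem 3 (A=0.9783): product = 0.9054
After subsystem 4 (A=0.9797): product = 0.887
After subsystem 5 (A=0.9589): product = 0.8506
A_sys = 0.8506

0.8506


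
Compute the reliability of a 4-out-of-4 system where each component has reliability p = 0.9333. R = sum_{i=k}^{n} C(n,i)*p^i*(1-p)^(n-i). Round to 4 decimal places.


k = 4, n = 4, p = 0.9333
i=4: C(4,4)=1 * 0.9333^4 * 0.0667^0 = 0.7587
R = sum of terms = 0.7587

0.7587


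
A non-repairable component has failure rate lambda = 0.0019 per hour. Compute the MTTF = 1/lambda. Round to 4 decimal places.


lambda = 0.0019
MTTF = 1 / 0.0019
MTTF = 526.3158

526.3158


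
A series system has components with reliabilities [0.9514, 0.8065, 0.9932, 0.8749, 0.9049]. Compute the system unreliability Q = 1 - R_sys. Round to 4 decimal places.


Components: [0.9514, 0.8065, 0.9932, 0.8749, 0.9049]
After component 1: product = 0.9514
After component 2: product = 0.7673
After component 3: product = 0.7621
After component 4: product = 0.6667
After component 5: product = 0.6033
R_sys = 0.6033
Q = 1 - 0.6033 = 0.3967

0.3967


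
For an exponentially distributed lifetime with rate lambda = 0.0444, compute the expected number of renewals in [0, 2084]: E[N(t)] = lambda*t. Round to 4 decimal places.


lambda = 0.0444
t = 2084
E[N(t)] = lambda * t
E[N(t)] = 0.0444 * 2084
E[N(t)] = 92.5296

92.5296


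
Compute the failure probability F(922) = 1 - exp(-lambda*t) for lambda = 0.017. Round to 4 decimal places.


lambda = 0.017, t = 922
lambda * t = 15.674
exp(-15.674) = 0.0
F(t) = 1 - 0.0
F(t) = 1.0

1.0


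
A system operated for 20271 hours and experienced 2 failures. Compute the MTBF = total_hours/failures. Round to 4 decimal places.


total_hours = 20271
failures = 2
MTBF = 20271 / 2
MTBF = 10135.5

10135.5


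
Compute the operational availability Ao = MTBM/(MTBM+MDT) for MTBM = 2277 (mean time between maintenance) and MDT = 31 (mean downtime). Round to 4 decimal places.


MTBM = 2277
MDT = 31
MTBM + MDT = 2308
Ao = 2277 / 2308
Ao = 0.9866

0.9866


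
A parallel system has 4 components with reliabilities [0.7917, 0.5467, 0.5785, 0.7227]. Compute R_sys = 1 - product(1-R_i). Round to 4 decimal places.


Components: [0.7917, 0.5467, 0.5785, 0.7227]
(1 - 0.7917) = 0.2083, running product = 0.2083
(1 - 0.5467) = 0.4533, running product = 0.0944
(1 - 0.5785) = 0.4215, running product = 0.0398
(1 - 0.7227) = 0.2773, running product = 0.011
Product of (1-R_i) = 0.011
R_sys = 1 - 0.011 = 0.989

0.989


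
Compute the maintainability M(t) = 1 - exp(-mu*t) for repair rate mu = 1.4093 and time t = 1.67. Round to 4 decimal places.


mu = 1.4093, t = 1.67
mu * t = 1.4093 * 1.67 = 2.3535
exp(-2.3535) = 0.095
M(t) = 1 - 0.095
M(t) = 0.905

0.905


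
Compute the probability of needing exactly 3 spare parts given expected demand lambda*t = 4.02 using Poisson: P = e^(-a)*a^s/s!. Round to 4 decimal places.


a = 4.02, s = 3
e^(-a) = e^(-4.02) = 0.018
a^s = 4.02^3 = 64.9648
s! = 6
P = 0.018 * 64.9648 / 6
P = 0.1944

0.1944


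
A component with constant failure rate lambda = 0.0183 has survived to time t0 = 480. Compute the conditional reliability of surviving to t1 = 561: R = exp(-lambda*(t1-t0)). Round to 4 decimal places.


lambda = 0.0183
t0 = 480, t1 = 561
t1 - t0 = 81
lambda * (t1-t0) = 0.0183 * 81 = 1.4823
R = exp(-1.4823)
R = 0.2271

0.2271


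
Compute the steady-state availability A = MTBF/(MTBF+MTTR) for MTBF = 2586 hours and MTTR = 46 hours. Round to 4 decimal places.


MTBF = 2586
MTTR = 46
MTBF + MTTR = 2632
A = 2586 / 2632
A = 0.9825

0.9825


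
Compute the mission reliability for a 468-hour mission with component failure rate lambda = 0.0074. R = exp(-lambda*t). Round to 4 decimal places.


lambda = 0.0074
mission_time = 468
lambda * t = 0.0074 * 468 = 3.4632
R = exp(-3.4632)
R = 0.0313

0.0313


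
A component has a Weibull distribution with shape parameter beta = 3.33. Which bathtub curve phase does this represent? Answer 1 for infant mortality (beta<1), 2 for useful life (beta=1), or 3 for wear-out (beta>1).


beta = 3.33
Compare beta to 1:
beta < 1 => infant mortality (phase 1)
beta = 1 => useful life (phase 2)
beta > 1 => wear-out (phase 3)
Since beta = 3.33, this is wear-out (increasing failure rate)
Phase = 3

3


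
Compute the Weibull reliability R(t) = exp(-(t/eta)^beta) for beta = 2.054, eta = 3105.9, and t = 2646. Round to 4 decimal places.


beta = 2.054, eta = 3105.9, t = 2646
t/eta = 2646 / 3105.9 = 0.8519
(t/eta)^beta = 0.8519^2.054 = 0.7195
R(t) = exp(-0.7195)
R(t) = 0.487

0.487


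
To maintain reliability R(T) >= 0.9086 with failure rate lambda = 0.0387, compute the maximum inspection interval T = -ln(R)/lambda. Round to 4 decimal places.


R_target = 0.9086
lambda = 0.0387
-ln(0.9086) = 0.0959
T = 0.0959 / 0.0387
T = 2.4768

2.4768


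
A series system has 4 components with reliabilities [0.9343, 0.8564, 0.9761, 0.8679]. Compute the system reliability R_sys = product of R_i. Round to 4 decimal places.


Components: [0.9343, 0.8564, 0.9761, 0.8679]
After component 1 (R=0.9343): product = 0.9343
After component 2 (R=0.8564): product = 0.8001
After component 3 (R=0.9761): product = 0.781
After component 4 (R=0.8679): product = 0.6778
R_sys = 0.6778

0.6778


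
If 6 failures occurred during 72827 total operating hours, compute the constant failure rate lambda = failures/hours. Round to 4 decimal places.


failures = 6
total_hours = 72827
lambda = 6 / 72827
lambda = 0.0001

0.0001


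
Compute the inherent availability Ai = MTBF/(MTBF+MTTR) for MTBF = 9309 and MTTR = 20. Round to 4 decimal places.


MTBF = 9309
MTTR = 20
MTBF + MTTR = 9329
Ai = 9309 / 9329
Ai = 0.9979

0.9979


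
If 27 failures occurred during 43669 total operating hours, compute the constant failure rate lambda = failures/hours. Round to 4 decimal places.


failures = 27
total_hours = 43669
lambda = 27 / 43669
lambda = 0.0006

0.0006


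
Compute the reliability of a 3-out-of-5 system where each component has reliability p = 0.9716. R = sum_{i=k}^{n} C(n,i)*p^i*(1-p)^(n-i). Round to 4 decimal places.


k = 3, n = 5, p = 0.9716
i=3: C(5,3)=10 * 0.9716^3 * 0.0284^2 = 0.0074
i=4: C(5,4)=5 * 0.9716^4 * 0.0284^1 = 0.1265
i=5: C(5,5)=1 * 0.9716^5 * 0.0284^0 = 0.8658
R = sum of terms = 0.9998

0.9998
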